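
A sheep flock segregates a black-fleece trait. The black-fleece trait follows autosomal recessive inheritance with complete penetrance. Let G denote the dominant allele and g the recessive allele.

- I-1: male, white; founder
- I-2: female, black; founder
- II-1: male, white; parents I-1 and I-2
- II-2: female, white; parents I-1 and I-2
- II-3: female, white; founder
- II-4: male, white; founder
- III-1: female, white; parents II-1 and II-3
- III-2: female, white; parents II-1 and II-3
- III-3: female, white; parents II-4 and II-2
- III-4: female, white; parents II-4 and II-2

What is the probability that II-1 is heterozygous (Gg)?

II-1 is white so carries G and received g from I-2 (gg), so II-1 is Gg, giving P(Gg) = 1.

1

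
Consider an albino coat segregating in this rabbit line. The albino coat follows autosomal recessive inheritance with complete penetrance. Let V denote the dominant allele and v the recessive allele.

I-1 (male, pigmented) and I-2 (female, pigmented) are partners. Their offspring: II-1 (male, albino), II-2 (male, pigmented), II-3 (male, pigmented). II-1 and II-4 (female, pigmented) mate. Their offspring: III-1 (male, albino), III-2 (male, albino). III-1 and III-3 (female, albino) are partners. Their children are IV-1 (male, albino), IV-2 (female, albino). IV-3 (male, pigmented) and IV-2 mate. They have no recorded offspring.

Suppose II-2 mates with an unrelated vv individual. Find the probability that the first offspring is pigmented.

I-1 is pigmented so carries V and passed v to II-1 (vv), so I-1 is Vv.
I-2 is pigmented so carries V and passed v to II-1 (vv), so I-2 is Vv.
II-2 is a pigmented offspring of I-1 (Vv) × I-2 (Vv), whose cross gives 1/4 VV : 1/2 Vv : 1/4 vv; conditioning on being pigmented, II-2 is VV with probability 1/3, Vv with probability 2/3.
Summing over parental genotype combinations, P(offspring is pigmented) = 1/3·1 + 2/3·1/2 = 2/3.

2/3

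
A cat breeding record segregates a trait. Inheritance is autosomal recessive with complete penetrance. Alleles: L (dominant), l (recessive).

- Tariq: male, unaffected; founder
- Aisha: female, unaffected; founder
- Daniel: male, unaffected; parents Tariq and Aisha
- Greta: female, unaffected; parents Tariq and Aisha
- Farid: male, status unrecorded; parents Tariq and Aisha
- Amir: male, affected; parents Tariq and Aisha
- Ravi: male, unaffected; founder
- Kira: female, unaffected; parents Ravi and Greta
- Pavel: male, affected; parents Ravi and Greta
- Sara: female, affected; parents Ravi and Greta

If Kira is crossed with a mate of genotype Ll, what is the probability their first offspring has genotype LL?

1/3

Ravi is unaffected so carries L and passed l to Pavel (ll), so Ravi is Ll.
Greta is unaffected so carries L and passed l to Pavel (ll), so Greta is Ll.
Kira is an unaffected offspring of Ravi (Ll) × Greta (Ll), whose cross gives 1/4 LL : 1/2 Ll : 1/4 ll; conditioning on being unaffected, Kira is LL with probability 1/3, Ll with probability 2/3.
Summing over parental genotype combinations, P(offspring has genotype LL) = 1/3·1/2 + 2/3·1/4 = 1/3.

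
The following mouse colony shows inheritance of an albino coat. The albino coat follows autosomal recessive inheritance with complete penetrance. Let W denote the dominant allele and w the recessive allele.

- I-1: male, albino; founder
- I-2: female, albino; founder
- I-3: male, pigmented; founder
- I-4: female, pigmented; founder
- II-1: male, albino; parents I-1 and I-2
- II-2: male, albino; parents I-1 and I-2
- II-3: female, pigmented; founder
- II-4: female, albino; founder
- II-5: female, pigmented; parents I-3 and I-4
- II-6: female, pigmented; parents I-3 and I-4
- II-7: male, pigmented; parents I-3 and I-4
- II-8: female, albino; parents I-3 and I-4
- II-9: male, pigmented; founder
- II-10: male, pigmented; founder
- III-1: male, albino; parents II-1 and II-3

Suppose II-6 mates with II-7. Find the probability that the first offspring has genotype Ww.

4/9

I-3 is pigmented so carries W and passed w to II-8 (ww), so I-3 is Ww.
I-4 is pigmented so carries W and passed w to II-8 (ww), so I-4 is Ww.
II-6 is a pigmented offspring of I-3 (Ww) × I-4 (Ww), whose cross gives 1/4 WW : 1/2 Ww : 1/4 ww; conditioning on being pigmented, II-6 is WW with probability 1/3, Ww with probability 2/3.
II-7 is a pigmented offspring of I-3 (Ww) × I-4 (Ww), whose cross gives 1/4 WW : 1/2 Ww : 1/4 ww; conditioning on being pigmented, II-7 is WW with probability 1/3, Ww with probability 2/3.
Summing over parental genotype combinations, P(offspring has genotype Ww) = 2/9·1/2 + 2/9·1/2 + 4/9·1/2 = 4/9.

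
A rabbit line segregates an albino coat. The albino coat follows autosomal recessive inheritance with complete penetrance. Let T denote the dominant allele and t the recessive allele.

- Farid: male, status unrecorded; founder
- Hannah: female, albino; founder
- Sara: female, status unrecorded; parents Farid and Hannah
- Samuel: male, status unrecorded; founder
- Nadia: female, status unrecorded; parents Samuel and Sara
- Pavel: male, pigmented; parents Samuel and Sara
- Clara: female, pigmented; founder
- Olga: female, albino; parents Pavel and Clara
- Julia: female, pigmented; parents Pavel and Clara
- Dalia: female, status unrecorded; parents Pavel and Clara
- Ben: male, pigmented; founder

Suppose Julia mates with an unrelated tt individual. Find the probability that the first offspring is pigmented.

Pavel is pigmented so carries T and passed t to Olga (tt), so Pavel is Tt.
Clara is pigmented so carries T and passed t to Olga (tt), so Clara is Tt.
Julia is a pigmented offspring of Pavel (Tt) × Clara (Tt), whose cross gives 1/4 TT : 1/2 Tt : 1/4 tt; conditioning on being pigmented, Julia is TT with probability 1/3, Tt with probability 2/3.
Summing over parental genotype combinations, P(offspring is pigmented) = 1/3·1 + 2/3·1/2 = 2/3.

2/3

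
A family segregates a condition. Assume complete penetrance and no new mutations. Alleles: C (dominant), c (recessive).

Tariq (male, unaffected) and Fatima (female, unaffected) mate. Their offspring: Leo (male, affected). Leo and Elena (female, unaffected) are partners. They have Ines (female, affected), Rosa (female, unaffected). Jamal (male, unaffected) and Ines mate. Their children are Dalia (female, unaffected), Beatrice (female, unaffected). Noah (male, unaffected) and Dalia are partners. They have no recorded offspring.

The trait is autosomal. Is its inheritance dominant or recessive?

recessive

Tariq and Fatima are both unaffected yet have an affected child Leo. Under dominance, an affected child requires at least one affected parent, so the trait cannot be dominant.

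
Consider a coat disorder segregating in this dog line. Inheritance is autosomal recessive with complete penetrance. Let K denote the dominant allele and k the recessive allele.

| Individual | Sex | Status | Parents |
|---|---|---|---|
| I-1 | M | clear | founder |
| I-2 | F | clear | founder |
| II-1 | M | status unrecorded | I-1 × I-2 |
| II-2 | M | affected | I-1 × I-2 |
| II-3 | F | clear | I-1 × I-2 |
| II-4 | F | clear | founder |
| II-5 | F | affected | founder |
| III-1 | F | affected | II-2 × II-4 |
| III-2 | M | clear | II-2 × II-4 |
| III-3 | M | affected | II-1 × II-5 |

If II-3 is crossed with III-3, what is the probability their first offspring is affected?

I-1 is clear so carries K and passed k to II-2 (kk), so I-1 is Kk.
I-2 is clear so carries K and passed k to II-2 (kk), so I-2 is Kk.
II-3 is a clear offspring of I-1 (Kk) × I-2 (Kk), whose cross gives 1/4 KK : 1/2 Kk : 1/4 kk; conditioning on being clear, II-3 is KK with probability 1/3, Kk with probability 2/3.
III-3 is affected, so III-3 is kk.
Summing over parental genotype combinations, P(offspring is affected) = 2/3·1/2 = 1/3.

1/3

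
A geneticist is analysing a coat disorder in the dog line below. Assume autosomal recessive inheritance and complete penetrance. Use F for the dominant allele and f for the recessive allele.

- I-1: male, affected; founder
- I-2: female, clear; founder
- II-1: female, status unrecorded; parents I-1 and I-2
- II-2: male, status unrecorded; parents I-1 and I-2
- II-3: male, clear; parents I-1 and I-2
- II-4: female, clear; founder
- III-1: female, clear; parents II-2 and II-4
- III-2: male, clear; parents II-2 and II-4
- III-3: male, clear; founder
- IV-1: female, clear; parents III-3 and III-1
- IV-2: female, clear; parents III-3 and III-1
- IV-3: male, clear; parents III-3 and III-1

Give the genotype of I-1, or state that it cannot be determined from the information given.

ff

I-1 is affected, so I-1 is ff.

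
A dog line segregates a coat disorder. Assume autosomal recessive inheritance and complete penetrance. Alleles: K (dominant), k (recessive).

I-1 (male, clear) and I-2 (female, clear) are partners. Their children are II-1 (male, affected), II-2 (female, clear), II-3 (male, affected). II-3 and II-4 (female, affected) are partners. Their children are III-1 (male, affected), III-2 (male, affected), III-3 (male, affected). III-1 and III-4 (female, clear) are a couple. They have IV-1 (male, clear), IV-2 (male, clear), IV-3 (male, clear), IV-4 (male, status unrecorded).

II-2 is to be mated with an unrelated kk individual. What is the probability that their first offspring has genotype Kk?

2/3

I-1 is clear so carries K and passed k to II-1 (kk), so I-1 is Kk.
I-2 is clear so carries K and passed k to II-1 (kk), so I-2 is Kk.
II-2 is a clear offspring of I-1 (Kk) × I-2 (Kk), whose cross gives 1/4 KK : 1/2 Kk : 1/4 kk; conditioning on being clear, II-2 is KK with probability 1/3, Kk with probability 2/3.
Summing over parental genotype combinations, P(offspring has genotype Kk) = 1/3·1 + 2/3·1/2 = 2/3.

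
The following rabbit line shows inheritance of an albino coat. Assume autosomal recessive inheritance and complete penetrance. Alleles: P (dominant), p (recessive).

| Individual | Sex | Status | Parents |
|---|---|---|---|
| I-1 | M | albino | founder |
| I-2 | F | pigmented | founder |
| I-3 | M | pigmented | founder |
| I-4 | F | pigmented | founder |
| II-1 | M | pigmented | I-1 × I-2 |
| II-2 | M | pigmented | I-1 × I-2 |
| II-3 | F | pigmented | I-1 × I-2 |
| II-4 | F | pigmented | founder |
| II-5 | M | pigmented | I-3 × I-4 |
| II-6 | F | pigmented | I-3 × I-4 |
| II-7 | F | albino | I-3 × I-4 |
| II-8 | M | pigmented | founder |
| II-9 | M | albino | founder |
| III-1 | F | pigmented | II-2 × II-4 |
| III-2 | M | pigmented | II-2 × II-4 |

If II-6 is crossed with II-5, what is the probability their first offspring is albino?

I-3 is pigmented so carries P and passed p to II-7 (pp), so I-3 is Pp.
I-4 is pigmented so carries P and passed p to II-7 (pp), so I-4 is Pp.
II-6 is a pigmented offspring of I-3 (Pp) × I-4 (Pp), whose cross gives 1/4 PP : 1/2 Pp : 1/4 pp; conditioning on being pigmented, II-6 is PP with probability 1/3, Pp with probability 2/3.
II-5 is a pigmented offspring of I-3 (Pp) × I-4 (Pp), whose cross gives 1/4 PP : 1/2 Pp : 1/4 pp; conditioning on being pigmented, II-5 is PP with probability 1/3, Pp with probability 2/3.
Summing over parental genotype combinations, P(offspring is albino) = 4/9·1/4 = 1/9.

1/9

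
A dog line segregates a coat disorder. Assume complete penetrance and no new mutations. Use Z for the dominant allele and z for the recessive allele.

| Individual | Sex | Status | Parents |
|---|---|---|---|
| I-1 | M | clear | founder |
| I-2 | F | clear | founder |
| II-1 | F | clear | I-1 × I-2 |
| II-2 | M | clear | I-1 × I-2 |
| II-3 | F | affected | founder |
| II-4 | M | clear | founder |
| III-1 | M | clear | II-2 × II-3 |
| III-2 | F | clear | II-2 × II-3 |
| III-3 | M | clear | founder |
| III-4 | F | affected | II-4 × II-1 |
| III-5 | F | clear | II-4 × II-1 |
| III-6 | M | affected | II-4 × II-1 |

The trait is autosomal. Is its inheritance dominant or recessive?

recessive

II-4 and II-1 are both clear yet have an affected child III-4. Under dominance, an affected child requires at least one affected parent, so the trait cannot be dominant.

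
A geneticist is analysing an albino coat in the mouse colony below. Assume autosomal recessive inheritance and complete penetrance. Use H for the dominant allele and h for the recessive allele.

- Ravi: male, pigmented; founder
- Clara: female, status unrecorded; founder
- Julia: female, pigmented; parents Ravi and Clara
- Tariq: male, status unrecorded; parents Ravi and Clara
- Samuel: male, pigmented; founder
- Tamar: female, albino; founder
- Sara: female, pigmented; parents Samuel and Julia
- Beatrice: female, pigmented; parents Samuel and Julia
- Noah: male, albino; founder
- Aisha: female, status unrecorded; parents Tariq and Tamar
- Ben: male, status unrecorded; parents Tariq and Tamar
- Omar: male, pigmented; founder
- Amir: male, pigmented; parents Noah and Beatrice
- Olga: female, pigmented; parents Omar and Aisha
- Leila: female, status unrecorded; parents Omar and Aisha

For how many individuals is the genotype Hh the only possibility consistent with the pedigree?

1

Obligate heterozygotes: Amir is pigmented so carries H and received h from Noah (hh), so Amir is Hh.
Every other individual is either homozygous by phenotype or has at least one consistent homozygous assignment, so the count is 1.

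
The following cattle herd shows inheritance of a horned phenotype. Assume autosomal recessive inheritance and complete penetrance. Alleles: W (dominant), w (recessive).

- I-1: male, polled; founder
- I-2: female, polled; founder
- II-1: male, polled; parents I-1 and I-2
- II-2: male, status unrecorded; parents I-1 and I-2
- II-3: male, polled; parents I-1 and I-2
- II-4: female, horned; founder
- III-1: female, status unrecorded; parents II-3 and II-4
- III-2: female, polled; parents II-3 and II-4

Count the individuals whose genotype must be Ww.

Obligate heterozygotes: III-2 is polled so carries W and received w from II-4 (ww), so III-2 is Ww.
Every other individual is either homozygous by phenotype or has at least one consistent homozygous assignment, so the count is 1.

1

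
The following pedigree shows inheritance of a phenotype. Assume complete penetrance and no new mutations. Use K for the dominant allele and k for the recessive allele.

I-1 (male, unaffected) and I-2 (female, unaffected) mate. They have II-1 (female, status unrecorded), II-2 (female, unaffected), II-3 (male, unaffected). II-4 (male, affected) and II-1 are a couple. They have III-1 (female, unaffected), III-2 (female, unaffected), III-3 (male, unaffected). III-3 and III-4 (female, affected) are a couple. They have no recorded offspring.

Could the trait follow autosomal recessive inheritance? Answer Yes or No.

A consistent assignment under autosomal recessive exists: I-1 KK, I-2 KK, II-1 KK, II-2 KK, II-3 KK, II-4 kk, III-1 Kk, III-2 Kk, III-3 Kk, III-4 kk.
In this assignment every recorded phenotype matches its genotype and every non-founder's genotype is obtainable from its parents' genotypes, so the pedigree is consistent.

Yes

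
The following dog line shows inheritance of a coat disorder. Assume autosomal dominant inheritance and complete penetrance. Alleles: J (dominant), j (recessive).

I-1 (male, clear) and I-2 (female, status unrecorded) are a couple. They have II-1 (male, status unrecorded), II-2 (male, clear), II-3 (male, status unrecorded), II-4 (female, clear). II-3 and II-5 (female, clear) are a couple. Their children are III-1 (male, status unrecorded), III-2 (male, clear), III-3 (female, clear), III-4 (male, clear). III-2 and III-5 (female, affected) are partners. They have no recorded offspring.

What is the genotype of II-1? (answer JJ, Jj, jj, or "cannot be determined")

cannot be determined

II-1's phenotype is unrecorded, and no parent or child forces a single allele at both positions; consistent genotype assignments exist with II-1 as Jj or jj.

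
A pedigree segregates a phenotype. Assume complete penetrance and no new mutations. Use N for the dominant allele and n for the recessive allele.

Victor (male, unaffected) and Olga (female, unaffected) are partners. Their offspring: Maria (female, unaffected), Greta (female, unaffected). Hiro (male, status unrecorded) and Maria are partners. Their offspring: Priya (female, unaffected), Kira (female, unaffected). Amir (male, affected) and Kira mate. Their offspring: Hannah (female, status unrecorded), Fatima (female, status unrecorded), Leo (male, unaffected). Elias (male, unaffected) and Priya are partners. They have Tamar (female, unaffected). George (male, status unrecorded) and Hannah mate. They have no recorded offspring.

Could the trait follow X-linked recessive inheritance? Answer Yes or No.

Yes

A consistent assignment under X-linked recessive exists: Victor X^N Y, Olga X^N X^N, Maria X^N X^N, Greta X^N X^N, Hiro X^N Y, Priya X^N X^N, Kira X^N X^N, Amir X^n Y, Elias X^N Y, Hannah X^N X^n, Fatima X^N X^n, Leo X^N Y, George X^N Y, Tamar X^N X^N.
In this assignment every recorded phenotype matches its genotype and every non-founder's genotype is obtainable from its parents' genotypes, so the pedigree is consistent.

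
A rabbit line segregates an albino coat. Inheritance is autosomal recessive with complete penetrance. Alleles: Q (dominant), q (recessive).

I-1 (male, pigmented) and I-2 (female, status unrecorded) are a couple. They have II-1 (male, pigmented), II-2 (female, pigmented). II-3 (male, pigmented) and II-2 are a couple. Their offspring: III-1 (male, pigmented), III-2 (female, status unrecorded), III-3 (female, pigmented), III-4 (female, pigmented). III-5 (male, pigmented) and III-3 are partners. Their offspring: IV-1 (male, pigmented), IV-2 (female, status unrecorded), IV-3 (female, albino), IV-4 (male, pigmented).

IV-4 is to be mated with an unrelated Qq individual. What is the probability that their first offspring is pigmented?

5/6

III-5 is pigmented so carries Q and passed q to IV-3 (qq), so III-5 is Qq.
III-3 is pigmented so carries Q and passed q to IV-3 (qq), so III-3 is Qq.
IV-4 is a pigmented offspring of III-5 (Qq) × III-3 (Qq), whose cross gives 1/4 QQ : 1/2 Qq : 1/4 qq; conditioning on being pigmented, IV-4 is QQ with probability 1/3, Qq with probability 2/3.
Summing over parental genotype combinations, P(offspring is pigmented) = 1/3·1 + 2/3·3/4 = 5/6.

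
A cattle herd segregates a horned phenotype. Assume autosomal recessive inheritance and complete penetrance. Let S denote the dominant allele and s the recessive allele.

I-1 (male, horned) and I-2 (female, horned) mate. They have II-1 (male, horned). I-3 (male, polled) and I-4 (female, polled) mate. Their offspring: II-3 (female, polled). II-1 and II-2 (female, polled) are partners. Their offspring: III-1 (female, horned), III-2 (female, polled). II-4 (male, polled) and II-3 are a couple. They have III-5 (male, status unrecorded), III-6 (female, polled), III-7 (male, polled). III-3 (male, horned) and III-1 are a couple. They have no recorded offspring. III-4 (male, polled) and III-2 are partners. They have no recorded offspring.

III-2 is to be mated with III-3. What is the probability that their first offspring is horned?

1/2

III-2 is polled so carries S and received s from II-1 (ss), so III-2 is Ss.
III-3 is horned, so III-3 is ss.
The cross gives 1/2 Ss : 1/2 ss, so P(offspring is horned) = 1/2.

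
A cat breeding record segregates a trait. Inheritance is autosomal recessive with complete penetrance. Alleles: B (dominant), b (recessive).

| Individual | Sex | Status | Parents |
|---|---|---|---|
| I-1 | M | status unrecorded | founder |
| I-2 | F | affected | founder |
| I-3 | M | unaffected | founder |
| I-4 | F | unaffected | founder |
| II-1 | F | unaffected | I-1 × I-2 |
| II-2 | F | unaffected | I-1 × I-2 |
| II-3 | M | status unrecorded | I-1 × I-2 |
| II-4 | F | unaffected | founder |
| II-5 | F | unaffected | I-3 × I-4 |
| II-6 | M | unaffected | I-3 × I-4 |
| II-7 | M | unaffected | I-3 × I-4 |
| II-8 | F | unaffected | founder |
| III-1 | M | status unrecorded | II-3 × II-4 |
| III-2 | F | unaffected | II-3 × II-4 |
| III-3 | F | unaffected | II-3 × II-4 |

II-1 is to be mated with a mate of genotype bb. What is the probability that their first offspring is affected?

II-1 is unaffected so carries B and received b from I-2 (bb), so II-1 is Bb.
The cross gives 1/2 Bb : 1/2 bb, so P(offspring is affected) = 1/2.

1/2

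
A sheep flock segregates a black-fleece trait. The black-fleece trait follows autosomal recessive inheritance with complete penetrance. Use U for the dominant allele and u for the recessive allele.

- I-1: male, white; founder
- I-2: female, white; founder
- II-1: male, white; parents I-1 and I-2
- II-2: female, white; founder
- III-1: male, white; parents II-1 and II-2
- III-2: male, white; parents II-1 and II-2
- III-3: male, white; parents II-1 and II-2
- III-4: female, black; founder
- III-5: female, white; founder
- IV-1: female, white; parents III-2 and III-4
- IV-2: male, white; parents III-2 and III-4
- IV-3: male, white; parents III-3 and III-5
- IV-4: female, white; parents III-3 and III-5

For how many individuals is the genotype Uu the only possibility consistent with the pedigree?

Obligate heterozygotes: IV-1 is white so carries U and received u from III-4 (uu), so IV-1 is Uu; IV-2 is white so carries U and received u from III-4 (uu), so IV-2 is Uu.
Every other individual is either homozygous by phenotype or has at least one consistent homozygous assignment, so the count is 2.

2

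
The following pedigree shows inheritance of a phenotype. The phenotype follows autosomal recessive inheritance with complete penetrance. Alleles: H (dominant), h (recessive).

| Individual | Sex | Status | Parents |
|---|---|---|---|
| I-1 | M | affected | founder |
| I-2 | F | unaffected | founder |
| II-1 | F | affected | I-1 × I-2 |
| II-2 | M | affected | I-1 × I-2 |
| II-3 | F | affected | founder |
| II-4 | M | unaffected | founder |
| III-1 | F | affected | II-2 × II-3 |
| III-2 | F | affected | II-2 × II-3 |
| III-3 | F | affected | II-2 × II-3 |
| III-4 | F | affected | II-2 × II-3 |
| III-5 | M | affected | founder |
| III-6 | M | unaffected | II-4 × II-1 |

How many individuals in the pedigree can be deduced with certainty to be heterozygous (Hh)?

2

Obligate heterozygotes: I-2 is unaffected so carries H and passed h to II-1 (hh), so I-2 is Hh; III-6 is unaffected so carries H and received h from II-1 (hh), so III-6 is Hh.
Every other individual is either homozygous by phenotype or has at least one consistent homozygous assignment, so the count is 2.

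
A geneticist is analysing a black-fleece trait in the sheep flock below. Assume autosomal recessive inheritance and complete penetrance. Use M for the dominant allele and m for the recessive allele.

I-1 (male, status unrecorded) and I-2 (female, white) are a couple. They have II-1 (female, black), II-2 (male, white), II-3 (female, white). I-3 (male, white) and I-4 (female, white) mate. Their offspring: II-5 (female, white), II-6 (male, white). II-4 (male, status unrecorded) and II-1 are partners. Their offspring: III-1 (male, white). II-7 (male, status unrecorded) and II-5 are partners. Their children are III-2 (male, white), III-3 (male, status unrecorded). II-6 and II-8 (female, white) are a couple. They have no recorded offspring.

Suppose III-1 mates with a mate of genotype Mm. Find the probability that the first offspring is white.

III-1 is white so carries M and received m from II-1 (mm), so III-1 is Mm.
The cross gives 1/4 MM : 1/2 Mm : 1/4 mm, so P(offspring is white) = 3/4.

3/4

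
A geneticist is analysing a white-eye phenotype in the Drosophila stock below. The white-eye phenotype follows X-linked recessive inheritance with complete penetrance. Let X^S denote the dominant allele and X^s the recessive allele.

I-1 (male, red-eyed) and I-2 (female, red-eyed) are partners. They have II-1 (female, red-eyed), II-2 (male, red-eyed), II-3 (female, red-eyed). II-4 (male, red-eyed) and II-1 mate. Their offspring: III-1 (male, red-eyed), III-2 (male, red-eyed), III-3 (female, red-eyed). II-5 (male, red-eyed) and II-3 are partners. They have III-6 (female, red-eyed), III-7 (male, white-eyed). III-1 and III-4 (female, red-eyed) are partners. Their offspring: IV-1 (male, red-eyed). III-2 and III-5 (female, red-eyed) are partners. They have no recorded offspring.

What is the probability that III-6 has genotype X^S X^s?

II-5 is red-eyed, so II-5 is X^S Y.
II-3 is red-eyed so carries S and passed s to III-7 (X^s Y), so II-3 is X^S X^s.
Their cross gives offspring ratios 1/2 X^S X^S : 1/2 X^S X^s. Conditioning on III-6 being red-eyed, P(X^S X^s) = 1/2 / 1 = 1/2.

1/2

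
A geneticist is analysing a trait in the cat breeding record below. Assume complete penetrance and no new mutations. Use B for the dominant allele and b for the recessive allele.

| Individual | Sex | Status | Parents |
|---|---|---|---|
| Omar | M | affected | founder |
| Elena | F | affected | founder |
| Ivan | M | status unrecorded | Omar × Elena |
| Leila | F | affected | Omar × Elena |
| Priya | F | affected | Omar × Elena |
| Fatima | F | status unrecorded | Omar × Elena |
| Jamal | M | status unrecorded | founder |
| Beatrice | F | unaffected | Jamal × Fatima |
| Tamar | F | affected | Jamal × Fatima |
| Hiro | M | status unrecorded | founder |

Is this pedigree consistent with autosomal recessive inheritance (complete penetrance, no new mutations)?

Yes

A consistent assignment under autosomal recessive exists: Omar bb, Elena bb, Ivan bb, Leila bb, Priya bb, Fatima bb, Jamal Bb, Beatrice Bb, Tamar bb, Hiro BB.
In this assignment every recorded phenotype matches its genotype and every non-founder's genotype is obtainable from its parents' genotypes, so the pedigree is consistent.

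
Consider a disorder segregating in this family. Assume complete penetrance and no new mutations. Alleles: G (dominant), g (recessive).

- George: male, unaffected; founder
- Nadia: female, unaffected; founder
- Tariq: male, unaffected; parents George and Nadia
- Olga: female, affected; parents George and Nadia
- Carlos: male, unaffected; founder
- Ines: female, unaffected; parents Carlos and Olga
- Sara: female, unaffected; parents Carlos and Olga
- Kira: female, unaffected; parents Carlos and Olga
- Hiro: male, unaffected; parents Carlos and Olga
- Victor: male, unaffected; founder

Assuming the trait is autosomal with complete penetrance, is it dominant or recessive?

recessive

George and Nadia are both unaffected yet have an affected child Olga. Under dominance, an affected child requires at least one affected parent, so the trait cannot be dominant.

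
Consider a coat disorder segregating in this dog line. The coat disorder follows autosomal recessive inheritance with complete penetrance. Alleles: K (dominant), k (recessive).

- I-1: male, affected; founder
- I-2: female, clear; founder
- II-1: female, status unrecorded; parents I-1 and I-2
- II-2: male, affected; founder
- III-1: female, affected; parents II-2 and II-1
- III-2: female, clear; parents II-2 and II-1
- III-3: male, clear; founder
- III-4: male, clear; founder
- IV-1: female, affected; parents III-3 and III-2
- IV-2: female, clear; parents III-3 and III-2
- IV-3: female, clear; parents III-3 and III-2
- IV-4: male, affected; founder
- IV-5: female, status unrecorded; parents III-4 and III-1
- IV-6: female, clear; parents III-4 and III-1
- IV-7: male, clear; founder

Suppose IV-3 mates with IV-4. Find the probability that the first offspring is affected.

III-3 is clear so carries K and passed k to IV-1 (kk), so III-3 is Kk.
III-2 is clear so carries K and received k from II-2 (kk), so III-2 is Kk.
IV-3 is a clear offspring of III-3 (Kk) × III-2 (Kk), whose cross gives 1/4 KK : 1/2 Kk : 1/4 kk; conditioning on being clear, IV-3 is KK with probability 1/3, Kk with probability 2/3.
IV-4 is affected, so IV-4 is kk.
Summing over parental genotype combinations, P(offspring is affected) = 2/3·1/2 = 1/3.

1/3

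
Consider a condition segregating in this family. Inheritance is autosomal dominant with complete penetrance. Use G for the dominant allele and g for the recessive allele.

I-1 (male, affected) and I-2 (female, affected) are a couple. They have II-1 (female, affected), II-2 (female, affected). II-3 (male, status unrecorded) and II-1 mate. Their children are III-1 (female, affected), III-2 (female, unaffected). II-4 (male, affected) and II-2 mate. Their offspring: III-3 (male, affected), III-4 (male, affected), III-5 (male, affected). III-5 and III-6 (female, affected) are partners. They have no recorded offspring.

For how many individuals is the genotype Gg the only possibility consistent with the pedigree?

1

Obligate heterozygotes: II-1 is affected so carries G and passed g to III-2 (gg), so II-1 is Gg.
Every other individual is either homozygous by phenotype or has at least one consistent homozygous assignment, so the count is 1.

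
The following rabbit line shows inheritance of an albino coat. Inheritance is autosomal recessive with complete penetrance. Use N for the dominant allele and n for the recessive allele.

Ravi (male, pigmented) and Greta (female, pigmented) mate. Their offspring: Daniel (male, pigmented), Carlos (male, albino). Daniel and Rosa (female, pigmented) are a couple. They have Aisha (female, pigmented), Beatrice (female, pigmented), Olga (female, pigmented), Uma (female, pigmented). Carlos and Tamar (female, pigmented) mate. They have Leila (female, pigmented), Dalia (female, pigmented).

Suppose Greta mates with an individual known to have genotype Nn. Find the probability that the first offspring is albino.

Greta is pigmented so carries N and passed n to Carlos (nn), so Greta is Nn.
The cross gives 1/4 NN : 1/2 Nn : 1/4 nn, so P(offspring is albino) = 1/4.

1/4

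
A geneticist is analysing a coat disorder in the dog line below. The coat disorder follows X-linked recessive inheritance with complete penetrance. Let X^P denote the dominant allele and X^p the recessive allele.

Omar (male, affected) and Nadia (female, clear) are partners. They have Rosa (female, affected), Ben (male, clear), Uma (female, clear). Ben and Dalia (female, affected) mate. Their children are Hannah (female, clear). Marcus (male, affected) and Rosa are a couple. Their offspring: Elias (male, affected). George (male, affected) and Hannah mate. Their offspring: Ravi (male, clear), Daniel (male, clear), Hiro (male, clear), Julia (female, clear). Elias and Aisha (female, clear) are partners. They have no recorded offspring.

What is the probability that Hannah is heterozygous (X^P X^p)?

Hannah is clear so carries P and received p from Dalia (X^p X^p), so Hannah is X^P X^p, giving P(X^P X^p) = 1.

1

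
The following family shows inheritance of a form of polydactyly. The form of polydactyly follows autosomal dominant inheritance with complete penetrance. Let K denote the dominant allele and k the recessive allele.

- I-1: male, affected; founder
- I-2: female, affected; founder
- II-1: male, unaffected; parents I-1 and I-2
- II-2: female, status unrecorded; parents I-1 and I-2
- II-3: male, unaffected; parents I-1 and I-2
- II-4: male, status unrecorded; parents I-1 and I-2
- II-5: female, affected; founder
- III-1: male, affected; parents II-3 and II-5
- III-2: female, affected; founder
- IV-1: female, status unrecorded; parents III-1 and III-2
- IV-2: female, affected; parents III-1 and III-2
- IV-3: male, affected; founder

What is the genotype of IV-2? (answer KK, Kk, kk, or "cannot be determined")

cannot be determined

IV-2's phenotype allows KK or Kk, and no parent or child forces a single allele at both positions; consistent genotype assignments exist with IV-2 as KK or Kk.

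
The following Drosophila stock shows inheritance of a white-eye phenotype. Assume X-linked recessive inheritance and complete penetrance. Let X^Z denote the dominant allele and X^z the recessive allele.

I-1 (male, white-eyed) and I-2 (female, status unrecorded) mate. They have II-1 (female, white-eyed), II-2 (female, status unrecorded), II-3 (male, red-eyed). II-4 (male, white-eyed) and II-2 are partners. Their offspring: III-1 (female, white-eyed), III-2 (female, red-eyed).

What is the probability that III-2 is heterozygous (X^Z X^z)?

III-2 is red-eyed so carries Z and received z from II-4 (X^z Y), so III-2 is X^Z X^z, giving P(X^Z X^z) = 1.

1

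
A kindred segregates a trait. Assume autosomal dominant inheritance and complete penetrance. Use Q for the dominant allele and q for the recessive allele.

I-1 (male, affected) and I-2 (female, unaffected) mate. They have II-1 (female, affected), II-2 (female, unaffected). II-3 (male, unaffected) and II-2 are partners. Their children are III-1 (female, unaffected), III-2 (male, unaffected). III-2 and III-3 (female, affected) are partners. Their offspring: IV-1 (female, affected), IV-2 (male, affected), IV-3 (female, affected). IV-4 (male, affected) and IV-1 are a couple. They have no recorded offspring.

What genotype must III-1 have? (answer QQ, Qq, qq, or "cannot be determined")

III-1 is unaffected, so III-1 is qq.

qq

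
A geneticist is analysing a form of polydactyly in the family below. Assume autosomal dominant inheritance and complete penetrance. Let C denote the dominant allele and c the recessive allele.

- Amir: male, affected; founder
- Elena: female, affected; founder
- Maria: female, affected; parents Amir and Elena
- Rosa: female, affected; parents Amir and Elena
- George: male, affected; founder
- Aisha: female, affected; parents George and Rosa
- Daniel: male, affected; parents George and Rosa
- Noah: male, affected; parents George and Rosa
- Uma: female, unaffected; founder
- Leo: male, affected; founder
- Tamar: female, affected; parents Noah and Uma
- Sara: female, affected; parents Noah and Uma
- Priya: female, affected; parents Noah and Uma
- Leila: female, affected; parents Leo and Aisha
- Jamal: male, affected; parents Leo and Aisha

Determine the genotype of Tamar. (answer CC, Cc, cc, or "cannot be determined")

Cc

From phenotype alone, Tamar is CC or Cc.
Tamar is affected so carries C and received c from Uma (cc), so Tamar is Cc.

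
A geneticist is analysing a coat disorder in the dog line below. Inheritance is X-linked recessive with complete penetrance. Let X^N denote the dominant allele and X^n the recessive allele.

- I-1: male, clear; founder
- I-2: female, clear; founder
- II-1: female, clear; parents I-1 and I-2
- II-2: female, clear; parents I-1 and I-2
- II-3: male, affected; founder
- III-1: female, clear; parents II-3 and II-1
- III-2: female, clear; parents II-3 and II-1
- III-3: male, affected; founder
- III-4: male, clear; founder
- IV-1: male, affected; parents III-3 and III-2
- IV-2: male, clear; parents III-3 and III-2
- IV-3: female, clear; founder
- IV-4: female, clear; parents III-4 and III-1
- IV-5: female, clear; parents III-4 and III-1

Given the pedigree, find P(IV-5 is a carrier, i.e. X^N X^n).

III-4 is clear, so III-4 is X^N Y.
III-1 is clear so carries N and received n from II-3 (X^n Y), so III-1 is X^N X^n.
Their cross gives offspring ratios 1/2 X^N X^N : 1/2 X^N X^n. Conditioning on IV-5 being clear, P(X^N X^n) = 1/2 / 1 = 1/2.

1/2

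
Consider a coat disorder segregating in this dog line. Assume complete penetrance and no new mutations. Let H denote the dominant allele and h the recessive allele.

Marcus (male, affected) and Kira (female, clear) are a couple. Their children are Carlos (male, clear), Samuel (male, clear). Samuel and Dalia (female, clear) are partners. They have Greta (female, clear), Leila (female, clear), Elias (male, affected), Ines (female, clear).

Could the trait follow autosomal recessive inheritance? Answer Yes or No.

Yes

A consistent assignment under autosomal recessive exists: Marcus hh, Kira HH, Carlos Hh, Samuel Hh, Dalia Hh, Greta HH, Leila HH, Elias hh, Ines HH.
In this assignment every recorded phenotype matches its genotype and every non-founder's genotype is obtainable from its parents' genotypes, so the pedigree is consistent.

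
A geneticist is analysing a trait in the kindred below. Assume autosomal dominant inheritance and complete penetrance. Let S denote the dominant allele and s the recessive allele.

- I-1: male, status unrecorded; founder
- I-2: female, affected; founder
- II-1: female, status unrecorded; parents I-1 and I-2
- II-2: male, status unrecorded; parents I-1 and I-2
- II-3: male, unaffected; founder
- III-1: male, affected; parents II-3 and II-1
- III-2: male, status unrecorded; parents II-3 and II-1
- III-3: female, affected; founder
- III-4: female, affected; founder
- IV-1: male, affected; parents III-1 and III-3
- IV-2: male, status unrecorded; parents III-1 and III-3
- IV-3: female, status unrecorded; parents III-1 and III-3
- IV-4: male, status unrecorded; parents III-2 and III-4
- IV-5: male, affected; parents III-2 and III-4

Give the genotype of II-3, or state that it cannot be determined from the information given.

ss

II-3 is unaffected, so II-3 is ss.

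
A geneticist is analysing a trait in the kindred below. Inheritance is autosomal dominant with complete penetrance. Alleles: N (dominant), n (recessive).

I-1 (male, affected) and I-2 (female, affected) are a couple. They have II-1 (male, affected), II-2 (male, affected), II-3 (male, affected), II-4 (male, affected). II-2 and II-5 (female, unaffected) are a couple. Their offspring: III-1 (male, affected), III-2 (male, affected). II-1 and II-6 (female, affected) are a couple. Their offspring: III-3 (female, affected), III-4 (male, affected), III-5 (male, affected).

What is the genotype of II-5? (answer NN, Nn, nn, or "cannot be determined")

II-5 is unaffected, so II-5 is nn.

nn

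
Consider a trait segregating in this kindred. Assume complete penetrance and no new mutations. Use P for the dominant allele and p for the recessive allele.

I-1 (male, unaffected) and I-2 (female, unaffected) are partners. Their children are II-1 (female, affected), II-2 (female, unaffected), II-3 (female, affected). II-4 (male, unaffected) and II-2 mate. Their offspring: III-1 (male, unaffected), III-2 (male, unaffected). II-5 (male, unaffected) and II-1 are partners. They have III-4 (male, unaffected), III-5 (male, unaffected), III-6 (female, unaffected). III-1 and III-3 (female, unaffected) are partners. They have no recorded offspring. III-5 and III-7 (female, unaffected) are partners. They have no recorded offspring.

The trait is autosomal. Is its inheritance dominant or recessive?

I-1 and I-2 are both unaffected yet have an affected child II-1. Under dominance, an affected child requires at least one affected parent, so the trait cannot be dominant.

recessive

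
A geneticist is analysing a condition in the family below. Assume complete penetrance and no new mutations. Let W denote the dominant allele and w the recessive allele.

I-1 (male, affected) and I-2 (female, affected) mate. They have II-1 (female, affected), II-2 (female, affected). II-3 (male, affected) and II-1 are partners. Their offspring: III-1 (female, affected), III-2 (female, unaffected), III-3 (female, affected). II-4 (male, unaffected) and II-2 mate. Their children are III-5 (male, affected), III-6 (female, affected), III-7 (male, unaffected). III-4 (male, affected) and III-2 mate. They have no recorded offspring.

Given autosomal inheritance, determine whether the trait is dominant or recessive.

dominant

II-3 and II-1 are both affected yet have an unaffected child III-2. Under a recessive model two affected parents are homozygous and every child would be affected, so the trait cannot be recessive.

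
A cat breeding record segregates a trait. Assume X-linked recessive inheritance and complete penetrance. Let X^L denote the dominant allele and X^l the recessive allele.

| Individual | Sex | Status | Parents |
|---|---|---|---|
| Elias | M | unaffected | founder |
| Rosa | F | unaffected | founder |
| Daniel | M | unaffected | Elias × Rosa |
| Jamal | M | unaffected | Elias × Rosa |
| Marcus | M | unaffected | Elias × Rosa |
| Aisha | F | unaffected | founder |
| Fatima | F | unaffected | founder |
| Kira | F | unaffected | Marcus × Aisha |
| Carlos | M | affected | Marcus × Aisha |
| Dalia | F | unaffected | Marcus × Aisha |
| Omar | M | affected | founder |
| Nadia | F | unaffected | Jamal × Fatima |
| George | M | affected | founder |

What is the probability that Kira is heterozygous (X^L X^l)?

Marcus is unaffected, so Marcus is X^L Y.
Aisha is unaffected so carries L and passed l to Carlos (X^l Y), so Aisha is X^L X^l.
Their cross gives offspring ratios 1/2 X^L X^L : 1/2 X^L X^l. Conditioning on Kira being unaffected, P(X^L X^l) = 1/2 / 1 = 1/2.

1/2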